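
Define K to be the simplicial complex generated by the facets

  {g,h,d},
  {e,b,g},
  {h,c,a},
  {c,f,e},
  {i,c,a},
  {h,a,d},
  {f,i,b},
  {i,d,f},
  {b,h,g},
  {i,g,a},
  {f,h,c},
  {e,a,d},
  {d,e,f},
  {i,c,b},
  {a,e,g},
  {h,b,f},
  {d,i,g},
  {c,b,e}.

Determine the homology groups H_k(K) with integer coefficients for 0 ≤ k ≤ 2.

Take the total order a < b < c < d < e < f < g < h < i on the vertex set. Then K (dimension 2) consists of the simplices:

  0-simplices (9): a, b, c, d, e, f, g, h, i
  1-simplices (27): ac, ad, ae, ag, ah, ai, bc, be, bf, bg, bh, bi, ce, cf, ch, ci, de, df, dg, dh, di, ef, eg, fh, fi, gh, gi
  2-simplices (18): ach, aci, ade, adh, aeg, agi, bce, bci, beg, bfh, bfi, bgh, cef, cfh, def, dfi, dgh, dgi

giving chain groups C_0 ≅ Z^9, C_1 ≅ Z^27, C_2 ≅ Z^18.

The boundary map ∂_1: C_1 → C_0 is given by ∂[p,q] = [q] − [p].
The resulting 9×27 matrix has rank 8, and its Smith normal form has invariant factors (1,1,1,1,1,1,1,1).

Boundary ∂_2: C_2 → C_1 sends each 2-simplex [p,q,r] to [q,r] − [p,r] + [p,q]. For instance
  ∂bfi = fi − bi + bf,
  ∂dgh = gh − dh + dg.
As a 27×18 matrix over Z this has rank 18, with invariant factors (1,1,1,1,1,1,1,1,1,1,1,1,1,1,1,1,1,2).

Reading off H_k = ker ∂_k / im ∂_{k+1}:

  H_0: rank C_0 − rank ∂_1 = 9 − 8 = 1, and the invariant factors of ∂_1 are all 1, so H_0 ≅ Z.
  H_1: rank ker ∂_1 − rank ∂_2 = (27 − 8) − 18 = 1, and ∂_2 has invariant factor 2 > 1, so H_1 ≅ Z ⊕ Z/2.
  H_2: rank ker ∂_2 − rank ∂_3 = (18 − 18) − 0 = 0, and there is no ∂_3, so H_2 ≅ 0.

H_0 = Z,  H_1 = Z ⊕ Z/2,  H_2 = 0.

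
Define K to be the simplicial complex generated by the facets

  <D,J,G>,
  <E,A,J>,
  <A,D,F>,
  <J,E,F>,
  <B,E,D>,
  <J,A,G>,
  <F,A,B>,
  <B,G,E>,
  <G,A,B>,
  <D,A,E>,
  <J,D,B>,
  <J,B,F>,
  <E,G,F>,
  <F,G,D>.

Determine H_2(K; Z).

Fix the vertex order A < B < D < E < F < G < J and write every simplex with vertices in increasing order. Then dim K = 2 and the simplices of K are:

  0-simplices (7): A, B, D, E, F, G, J
  1-simplices (21): AB, AD, AE, AF, AG, AJ, BD, BE, BF, BG, BJ, DE, DF, DG, DJ, EF, EG, EJ, FG, FJ, GJ
  2-simplices (14): ABF, ABG, ADE, ADF, AEJ, AGJ, BDE, BDJ, BEG, BFJ, DFG, DGJ, EFG, EFJ

giving chain groups C_0 ≅ Z^7, C_1 ≅ Z^21, C_2 ≅ Z^14.

Boundary ∂_1: C_1 → C_0 sends each edge [p,q] (with p < q) to q − p.
As a 7×21 matrix over Z this has rank 6, with invariant factors (1,1,1,1,1,1).

∂_2: C_2 → C_1 sends each 2-simplex [p,q,r] to [q,r] − [p,r] + [p,q]. For instance
  ∂BFJ = FJ − BJ + BF,
  ∂AGJ = GJ − AJ + AG.
As a 21×14 matrix over Z this has rank 13, with invariant factors (1,1,1,1,1,1,1,1,1,1,1,1,1).

Now H_k = ker ∂_k / im ∂_{k+1}, so:

  H_2: rank ker ∂_2 − rank ∂_3 = (14 − 13) − 0 = 1, and there is no ∂_3, so H_2 = Z.

H_2 ≅ Z.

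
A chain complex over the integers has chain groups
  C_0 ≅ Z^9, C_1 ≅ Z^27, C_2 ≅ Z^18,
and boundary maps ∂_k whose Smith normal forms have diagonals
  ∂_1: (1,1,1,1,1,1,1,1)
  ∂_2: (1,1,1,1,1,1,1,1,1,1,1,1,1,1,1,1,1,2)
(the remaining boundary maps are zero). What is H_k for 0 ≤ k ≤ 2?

H_0: b_0 = 9 − 0 − 8 = 1; torsion from ∂_1 factors > 1: none. So H_0 ≅ Z.
H_1: b_1 = 27 − 8 − 18 = 1; torsion from ∂_2 factors > 1: [2]. So H_1 ≅ Z ⊕ Z/2Z.
H_2: b_2 = 18 − 18 − 0 = 0; torsion from ∂_3 factors > 1: none. So H_2 ≅ 0.

H_0 ≅ Z,  H_1 ≅ Z ⊕ Z/2Z,  H_2 = 0.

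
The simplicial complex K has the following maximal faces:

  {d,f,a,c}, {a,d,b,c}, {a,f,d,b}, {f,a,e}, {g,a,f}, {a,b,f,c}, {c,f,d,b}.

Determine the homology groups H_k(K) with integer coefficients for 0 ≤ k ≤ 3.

H_0 ≅ Z,  H_1 = 0,  H_2 = 0,  H_3 ≅ Z.

Take the total order a < b < c < d < e < f < g on the vertex set. Then K (dimension 3) consists of the simplices:

  0-simplices (7): a, b, c, d, e, f, g
  1-simplices (14): ab, ac, ad, ae, af, ag, bc, bd, bf, cd, cf, df, ef, fg
  2-simplices (12): abc, abd, abf, acd, acf, adf, aef, afg, bcd, bcf, bdf, cdf
  3-simplices (5): abcd, abcf, abdf, acdf, bcdf

so the chain groups are C_0 ≅ Z^7, C_1 ≅ Z^14, C_2 ≅ Z^12, C_3 ≅ Z^5.

Boundary ∂_1: C_1 → C_0 sends each edge [p,q] (with p < q) to q − p. For instance
  ∂ad = d − a.
As a 7×14 matrix over Z this has rank 6, with invariant factors (1,1,1,1,1,1).

Boundary ∂_2: C_2 → C_1 maps a triangle to the signed sum of its edges. For instance
  ∂afg = fg − ag + af,
  ∂acf = cf − af + ac.
As a 14×12 matrix over Z this has rank 8, with invariant factors (1,1,1,1,1,1,1,1).

∂_3: C_3 → C_2 sends each 3-simplex σ to the alternating sum Σ_i (−1)^i (σ with its i-th vertex removed). For instance
  ∂abcf = bcf − acf + abf − abc,
  ∂abdf = bdf − adf + abf − abd.
This gives a 12×5 integer matrix of rank 4; reducing to Smith normal form yields diagonal entries (1,1,1,1).

From H_k ≅ ker(∂_k) / im(∂_{k+1}) we obtain:

  H_0: rank C_0 − rank ∂_1 = 7 − 6 = 1, and the invariant factors of ∂_1 are all 1, so H_0 ≅ Z.
  H_1: rank ker ∂_1 − rank ∂_2 = (14 − 6) − 8 = 0, and the invariant factors of ∂_2 are all 1, so H_1 ≅ 0.
  H_2: rank ker ∂_2 − rank ∂_3 = (12 − 8) − 4 = 0, and the invariant factors of ∂_3 are all 1, so H_2 ≅ 0.
  H_3: rank ker ∂_3 − rank ∂_4 = (5 − 4) − 0 = 1, and there is no ∂_4, so H_3 ≅ Z.

As a check, the Euler characteristic is 7 − 14 + 12 − 5 = 0, which agrees with 1 − 0 + 0 − 1 = 0.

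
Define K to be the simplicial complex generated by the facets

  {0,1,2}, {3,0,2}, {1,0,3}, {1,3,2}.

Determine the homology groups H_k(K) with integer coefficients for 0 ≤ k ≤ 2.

Take the total order 0 < 1 < 2 < 3 on the vertex set. Then K (dimension 2) consists of the simplices:

  0-simplices (4): [0], [1], [2], [3]
  1-simplices (6): [0,1], [0,2], [0,3], [1,2], [1,3], [2,3]
  2-simplices (4): [0,1,2], [0,1,3], [0,2,3], [1,2,3]

Hence C_0 ≅ Z^4, C_1 ≅ Z^6, C_2 ≅ Z^4.

∂_1: C_1 → C_0 maps an edge to its endpoints' difference, ∂[p,q] = q − p.
This gives a 4×6 integer matrix of rank 3; reducing to Smith normal form yields diagonal entries (1,1,1).

The boundary map ∂_2: C_2 → C_1 sends each 2-simplex [p,q,r] to [q,r] − [p,r] + [p,q]. For instance
  ∂[0,1,3] = [1,3] − [0,3] + [0,1],
  ∂[0,2,3] = [2,3] − [0,3] + [0,2].
This gives a 6×4 integer matrix of rank 3; reducing to Smith normal form yields diagonal entries (1,1,1).

Computing H_k = (kernel of ∂_k) / (image of ∂_{k+1}):

  H_0: rank C_0 − rank ∂_1 = 4 − 3 = 1, and the invariant factors of ∂_1 are all 1, so H_0 = Z.
  H_1: rank ker ∂_1 − rank ∂_2 = (6 − 3) − 3 = 0, and the invariant factors of ∂_2 are all 1, so H_1 = 0.
  H_2: rank ker ∂_2 − rank ∂_3 = (4 − 3) − 0 = 1, and there is no ∂_3, so H_2 = Z.

As a check, the Euler characteristic is 4 − 6 + 4 = 2, which agrees with 1 − 0 + 1 = 2.
(K is a triangulation of the 2-sphere S^2.)

H_0 = Z,  H_1 = 0,  H_2 = Z.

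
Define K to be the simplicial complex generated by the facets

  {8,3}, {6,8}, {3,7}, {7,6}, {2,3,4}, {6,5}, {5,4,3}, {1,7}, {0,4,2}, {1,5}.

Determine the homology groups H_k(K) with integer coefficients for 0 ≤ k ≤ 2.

H_0 ≅ Z,  H_1 ≅ Z^3,  H_2 = 0.

Order the vertices as 0 < 1 < 2 < 3 < 4 < 5 < 6 < 7 < 8. Listing each simplex with vertices in this order, K has dimension 2 with simplices:

  0-simplices (9): [0], [1], [2], [3], [4], [5], [6], [7], [8]
  1-simplices (14): [0,2], [0,4], [1,5], [1,7], [2,3], [2,4], [3,4], [3,5], [3,7], [3,8], [4,5], [5,6], [6,7], [6,8]
  2-simplices (3): [0,2,4], [2,3,4], [3,4,5]

giving chain groups C_0 ≅ Z^9, C_1 ≅ Z^14, C_2 ≅ Z^3.

Boundary ∂_1: C_1 → C_0 maps an edge to its endpoints' difference, ∂[p,q] = q − p.
This gives a 9×14 integer matrix of rank 8; reducing to Smith normal form yields diagonal entries (1,1,1,1,1,1,1,1).

The boundary map ∂_2: C_2 → C_1 sends each 2-simplex [p,q,r] to [q,r] − [p,r] + [p,q]. For instance
  ∂[3,4,5] = [4,5] − [3,5] + [3,4],
  ∂[0,2,4] = [2,4] − [0,4] + [0,2].
This gives a 14×3 integer matrix of rank 3; reducing to Smith normal form yields diagonal entries (1,1,1).

Now H_k = ker ∂_k / im ∂_{k+1}, so:

  H_0: rank C_0 − rank ∂_1 = 9 − 8 = 1, and the invariant factors of ∂_1 are all 1, so H_0 = Z.
  H_1: rank ker ∂_1 − rank ∂_2 = (14 − 8) − 3 = 3, and the invariant factors of ∂_2 are all 1, so H_1 = Z^3.
  H_2: rank ker ∂_2 − rank ∂_3 = (3 − 3) − 0 = 0, and there is no ∂_3, so H_2 = 0.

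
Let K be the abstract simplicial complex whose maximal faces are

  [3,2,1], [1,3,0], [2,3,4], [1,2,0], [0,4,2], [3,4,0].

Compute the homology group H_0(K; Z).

H_0 = Z.

Fix the vertex order 0 < 1 < 2 < 3 < 4 and write every simplex with vertices in increasing order. Then dim K = 2 and the simplices of K are:

  0-simplices (5): [0], [1], [2], [3], [4]
  1-simplices (9): [0,1], [0,2], [0,3], [0,4], [1,2], [1,3], [2,3], [2,4], [3,4]
  2-simplices (6): [0,1,2], [0,1,3], [0,2,4], [0,3,4], [1,2,3], [2,3,4]

giving chain groups C_0 ≅ Z^5, C_1 ≅ Z^9, C_2 ≅ Z^6.

Boundary ∂_1: C_1 → C_0 sends each edge [p,q] (with p < q) to q − p.
The resulting 5×9 matrix has rank 4, and its Smith normal form has invariant factors (1,1,1,1).

∂_2: C_2 → C_1 acts by ∂[p,q,r] = [q,r] − [p,r] + [p,q]. For instance
  ∂[0,1,3] = [1,3] − [0,3] + [0,1],
  ∂[0,2,4] = [2,4] − [0,4] + [0,2].
As a 9×6 matrix over Z this has rank 5, with invariant factors (1,1,1,1,1).

Reading off H_k = ker ∂_k / im ∂_{k+1}:

  H_0: rank C_0 − rank ∂_1 = 5 − 4 = 1, and the invariant factors of ∂_1 are all 1, so H_0 ≅ Z.

(K is a triangulation of the 2-sphere S^2.)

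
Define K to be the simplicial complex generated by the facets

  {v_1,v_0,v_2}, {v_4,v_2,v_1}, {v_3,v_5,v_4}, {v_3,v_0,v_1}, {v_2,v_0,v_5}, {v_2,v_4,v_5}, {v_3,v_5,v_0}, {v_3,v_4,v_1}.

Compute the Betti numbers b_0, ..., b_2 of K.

b_0 = 1, b_1 = 0, b_2 = 1.

Order the vertices as v_0 < v_1 < v_2 < v_3 < v_4 < v_5. Listing each simplex with vertices in this order, K has dimension 2 with simplices:

  0-simplices (6): [v_0], [v_1], [v_2], [v_3], [v_4], [v_5]
  1-simplices (12): [v_0,v_1], [v_0,v_2], [v_0,v_3], [v_0,v_5], [v_1,v_2], [v_1,v_3], [v_1,v_4], [v_2,v_4], [v_2,v_5], [v_3,v_4], [v_3,v_5], [v_4,v_5]
  2-simplices (8): [v_0,v_1,v_2], [v_0,v_1,v_3], [v_0,v_2,v_5], [v_0,v_3,v_5], [v_1,v_2,v_4], [v_1,v_3,v_4], [v_2,v_4,v_5], [v_3,v_4,v_5]

Hence C_0 ≅ Z^6, C_1 ≅ Z^12, C_2 ≅ Z^8.

Boundary ∂_1: C_1 → C_0 is given by ∂[p,q] = [q] − [p].
The 6×12 boundary matrix has rank 5 and Smith normal form diag(1,1,1,1,1).

The boundary map ∂_2: C_2 → C_1 acts by ∂[p,q,r] = [q,r] − [p,r] + [p,q]. For instance
  ∂[v_0,v_2,v_5] = [v_2,v_5] − [v_0,v_5] + [v_0,v_2],
  ∂[v_0,v_3,v_5] = [v_3,v_5] − [v_0,v_5] + [v_0,v_3].
As a 12×8 matrix over Z this has rank 7, with invariant factors (1,1,1,1,1,1,1).

Now H_k = ker ∂_k / im ∂_{k+1}, so:

  H_0: rank C_0 − rank ∂_1 = 6 − 5 = 1, and the invariant factors of ∂_1 are all 1, so H_0 = Z.
  H_1: rank ker ∂_1 − rank ∂_2 = (12 − 5) − 7 = 0, and the invariant factors of ∂_2 are all 1, so H_1 = 0.
  H_2: rank ker ∂_2 − rank ∂_3 = (8 − 7) − 0 = 1, and there is no ∂_3, so H_2 = Z.

As a check, the Euler characteristic is 6 − 12 + 8 = 2, which agrees with 1 − 0 + 1 = 2.

Hence the Betti numbers are b_0 = 1, b_1 = 0, b_2 = 1.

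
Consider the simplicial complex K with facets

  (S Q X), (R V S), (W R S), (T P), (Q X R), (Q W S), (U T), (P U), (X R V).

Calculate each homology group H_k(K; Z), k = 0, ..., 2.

We work with the vertex ordering P < Q < R < S < T < U < V < W < X. The simplices of K, each written with vertices in increasing order, are:

  0-simplices (9): P, Q, R, S, T, U, V, W, X
  1-simplices (15): PT, PU, QR, QS, QW, QX, RS, RV, RW, RX, SV, SW, SX, TU, VX
  2-simplices (6): QRX, QSW, QSX, RSV, RSW, RVX

giving chain groups C_0 ≅ Z^9, C_1 ≅ Z^15, C_2 ≅ Z^6.

Boundary ∂_1: C_1 → C_0 is given by ∂[p,q] = [q] − [p].
As a 9×15 matrix over Z this has rank 7, with invariant factors (1,1,1,1,1,1,1).

The boundary map ∂_2: C_2 → C_1 sends each 2-simplex [p,q,r] to [q,r] − [p,r] + [p,q]. For instance
  ∂RSV = SV − RV + RS,
  ∂RSW = SW − RW + RS.
The resulting 15×6 matrix has rank 6, and its Smith normal form has invariant factors (1,1,1,1,1,1).

Reading off H_k = ker ∂_k / im ∂_{k+1}:

  H_0: rank C_0 − rank ∂_1 = 9 − 7 = 2, and the invariant factors of ∂_1 are all 1, so H_0 ≅ Z^2.
  H_1: rank ker ∂_1 − rank ∂_2 = (15 − 7) − 6 = 2, and the invariant factors of ∂_2 are all 1, so H_1 ≅ Z^2.
  H_2: rank ker ∂_2 − rank ∂_3 = (6 − 6) − 0 = 0, and there is no ∂_3, so H_2 ≅ 0.

As a check, the Euler characteristic is 9 − 15 + 6 = 0, which agrees with 2 − 2 + 0 = 0.

H_0 = Z^2,  H_1 = Z^2,  H_2 = 0.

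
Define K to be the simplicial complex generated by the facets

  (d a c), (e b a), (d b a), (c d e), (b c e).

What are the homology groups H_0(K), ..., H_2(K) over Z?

We work with the vertex ordering a < b < c < d < e. The simplices of K, each written with vertices in increasing order, are:

  0-simplices (5): a, b, c, d, e
  1-simplices (10): ab, ac, ad, ae, bc, bd, be, cd, ce, de
  2-simplices (5): abd, abe, acd, bce, cde

giving chain groups C_0 ≅ Z^5, C_1 ≅ Z^10, C_2 ≅ Z^5.

∂_1: C_1 → C_0 sends each edge [p,q] (with p < q) to q − p. For instance
  ∂cd = d − c.
The resulting 5×10 matrix has rank 4, and its Smith normal form has invariant factors (1,1,1,1).

Boundary ∂_2: C_2 → C_1 sends each 2-simplex [p,q,r] to [q,r] − [p,r] + [p,q]. For instance
  ∂cde = de − ce + cd,
  ∂abe = be − ae + ab.
As a 10×5 matrix over Z this has rank 5, with invariant factors (1,1,1,1,1).

From H_k ≅ ker(∂_k) / im(∂_{k+1}) we obtain:

  H_0: rank C_0 − rank ∂_1 = 5 − 4 = 1, and the invariant factors of ∂_1 are all 1, so H_0 ≅ Z.
  H_1: rank ker ∂_1 − rank ∂_2 = (10 − 4) − 5 = 1, and the invariant factors of ∂_2 are all 1, so H_1 ≅ Z.
  H_2: rank ker ∂_2 − rank ∂_3 = (5 − 5) − 0 = 0, and there is no ∂_3, so H_2 ≅ 0.

As a check, the Euler characteristic is 5 − 10 + 5 = 0, which agrees with 1 − 1 + 0 = 0.

H_0 = Z,  H_1 = Z,  H_2 = 0.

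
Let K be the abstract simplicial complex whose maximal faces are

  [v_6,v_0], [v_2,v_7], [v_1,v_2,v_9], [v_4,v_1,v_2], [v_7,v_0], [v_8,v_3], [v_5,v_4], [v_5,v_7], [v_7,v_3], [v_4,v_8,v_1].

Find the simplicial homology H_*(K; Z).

H_0 ≅ Z,  H_1 ≅ Z^2,  H_2 = 0.

Fix the vertex order v_0 < v_1 < v_2 < v_3 < v_4 < v_5 < v_6 < v_7 < v_8 < v_9 and write every simplex with vertices in increasing order. Then dim K = 2 and the simplices of K are:

  0-simplices (10): [v_0], [v_1], [v_2], [v_3], [v_4], [v_5], [v_6], [v_7], [v_8], [v_9]
  1-simplices (14): [v_0,v_6], [v_0,v_7], [v_1,v_2], [v_1,v_4], [v_1,v_8], [v_1,v_9], [v_2,v_4], [v_2,v_7], [v_2,v_9], [v_3,v_7], [v_3,v_8], [v_4,v_5], [v_4,v_8], [v_5,v_7]
  2-simplices (3): [v_1,v_2,v_4], [v_1,v_2,v_9], [v_1,v_4,v_8]

so the chain groups are C_0 ≅ Z^10, C_1 ≅ Z^14, C_2 ≅ Z^3.

Boundary ∂_1: C_1 → C_0 sends each edge [p,q] (with p < q) to q − p. For instance
  ∂[v_1,v_4] = [v_4] − [v_1].
This gives a 10×14 integer matrix of rank 9; reducing to Smith normal form yields diagonal entries (1,1,1,1,1,1,1,1,1).

The boundary map ∂_2: C_2 → C_1 sends each 2-simplex [p,q,r] to [q,r] − [p,r] + [p,q]. For instance
  ∂[v_1,v_2,v_9] = [v_2,v_9] − [v_1,v_9] + [v_1,v_2],
  ∂[v_1,v_2,v_4] = [v_2,v_4] − [v_1,v_4] + [v_1,v_2].
The resulting 14×3 matrix has rank 3, and its Smith normal form has invariant factors (1,1,1).

From H_k ≅ ker(∂_k) / im(∂_{k+1}) we obtain:

  H_0: rank C_0 − rank ∂_1 = 10 − 9 = 1, and the invariant factors of ∂_1 are all 1, so H_0 ≅ Z.
  H_1: rank ker ∂_1 − rank ∂_2 = (14 − 9) − 3 = 2, and the invariant factors of ∂_2 are all 1, so H_1 ≅ Z^2.
  H_2: rank ker ∂_2 − rank ∂_3 = (3 − 3) − 0 = 0, and there is no ∂_3, so H_2 ≅ 0.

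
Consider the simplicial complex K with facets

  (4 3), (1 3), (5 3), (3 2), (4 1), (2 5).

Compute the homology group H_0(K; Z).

H_0 ≅ Z.

K has 5 vertices, 6 edges.
rank ∂_0 = 0, rank ∂_1 = 4 ⇒ b_0 = 5 − 0 − 4 = 1; all invariant factors of ∂_1 are 1 so no torsion. So H_0 = Z.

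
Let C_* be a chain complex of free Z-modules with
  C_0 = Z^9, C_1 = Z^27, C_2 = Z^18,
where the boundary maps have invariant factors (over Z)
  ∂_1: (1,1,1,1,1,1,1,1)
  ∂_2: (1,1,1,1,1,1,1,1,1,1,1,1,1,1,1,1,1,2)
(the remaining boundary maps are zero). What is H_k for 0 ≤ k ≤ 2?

H_0: b_0 = 9 − 0 − 8 = 1; torsion from ∂_1 factors > 1: none. So H_0 ≅ Z.
H_1: b_1 = 27 − 8 − 18 = 1; torsion from ∂_2 factors > 1: [2]. So H_1 ≅ Z ⊕ Z_2.
H_2: b_2 = 18 − 18 − 0 = 0; torsion from ∂_3 factors > 1: none. So H_2 ≅ 0.

H_0 ≅ Z,  H_1 ≅ Z ⊕ Z_2,  H_2 = 0.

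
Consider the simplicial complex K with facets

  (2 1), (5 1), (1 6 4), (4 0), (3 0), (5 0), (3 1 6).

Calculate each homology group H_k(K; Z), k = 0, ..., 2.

H_0 = Z,  H_1 = Z^2,  H_2 = 0.

We work with the vertex ordering 0 < 1 < 2 < 3 < 4 < 5 < 6. The simplices of K, each written with vertices in increasing order, are:

  0-simplices (7): [0], [1], [2], [3], [4], [5], [6]
  1-simplices (10): [0,3], [0,4], [0,5], [1,2], [1,3], [1,4], [1,5], [1,6], [3,6], [4,6]
  2-simplices (2): [1,3,6], [1,4,6]

giving chain groups C_0 ≅ Z^7, C_1 ≅ Z^10, C_2 ≅ Z^2.

The boundary map ∂_1: C_1 → C_0 is given by ∂[p,q] = [q] − [p]. For instance
  ∂[0,5] = [5] − [0].
The resulting 7×10 matrix has rank 6, and its Smith normal form has invariant factors (1,1,1,1,1,1).

Boundary ∂_2: C_2 → C_1 sends each 2-simplex [p,q,r] to [q,r] − [p,r] + [p,q]. For instance
  ∂[1,3,6] = [3,6] − [1,6] + [1,3],
  ∂[1,4,6] = [4,6] − [1,6] + [1,4].
As a 10×2 matrix over Z this has rank 2, with invariant factors (1,1).

Reading off H_k = ker ∂_k / im ∂_{k+1}:

  H_0: rank C_0 − rank ∂_1 = 7 − 6 = 1, and the invariant factors of ∂_1 are all 1, so H_0 = Z.
  H_1: rank ker ∂_1 − rank ∂_2 = (10 − 6) − 2 = 2, and the invariant factors of ∂_2 are all 1, so H_1 = Z^2.
  H_2: rank ker ∂_2 − rank ∂_3 = (2 − 2) − 0 = 0, and there is no ∂_3, so H_2 = 0.

As a check, the Euler characteristic is 7 − 10 + 2 = -1, which agrees with 1 − 2 + 0 = -1.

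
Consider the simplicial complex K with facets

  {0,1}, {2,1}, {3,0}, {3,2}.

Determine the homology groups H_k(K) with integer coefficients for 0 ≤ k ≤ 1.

K has 4 vertices, 4 edges.
rank ∂_0 = 0, rank ∂_1 = 3 ⇒ b_0 = 4 − 0 − 3 = 1; all invariant factors of ∂_1 are 1 so no torsion. So H_0 = Z.
rank ∂_1 = 3, rank ∂_2 = 0 ⇒ b_1 = 4 − 3 − 0 = 1. So H_1 = Z.

H_0 = Z,  H_1 = Z.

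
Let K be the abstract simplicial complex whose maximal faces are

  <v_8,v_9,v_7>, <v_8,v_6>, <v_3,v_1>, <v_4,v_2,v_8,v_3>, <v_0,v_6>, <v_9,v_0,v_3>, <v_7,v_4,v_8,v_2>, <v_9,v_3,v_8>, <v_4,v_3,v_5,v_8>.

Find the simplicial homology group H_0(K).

H_0 ≅ Z.

Take the total order v_0 < v_1 < v_2 < v_3 < v_4 < v_5 < v_6 < v_7 < v_8 < v_9 on the vertex set. Then K (dimension 3) consists of the simplices:

  0-simplices (10): [v_0], [v_1], [v_2], [v_3], [v_4], [v_5], [v_6], [v_7], [v_8], [v_9]
  1-simplices (20): (20 of them)
  2-simplices (13): (13 of them)
  3-simplices (3): [v_2,v_3,v_4,v_8], [v_2,v_4,v_7,v_8], [v_3,v_4,v_5,v_8]

so the chain groups are C_0 ≅ Z^10, C_1 ≅ Z^20, C_2 ≅ Z^13, C_3 ≅ Z^3.

Boundary ∂_1: C_1 → C_0 maps an edge to its endpoints' difference, ∂[p,q] = q − p. For instance
  ∂[v_3,v_4] = [v_4] − [v_3].
As a 10×20 matrix over Z this has rank 9, with invariant factors (1,1,1,1,1,1,1,1,1).

∂_2: C_2 → C_1 sends each 2-simplex [p,q,r] to [q,r] − [p,r] + [p,q]. For instance
  ∂[v_3,v_4,v_8] = [v_4,v_8] − [v_3,v_8] + [v_3,v_4],
  ∂[v_2,v_3,v_4] = [v_3,v_4] − [v_2,v_4] + [v_2,v_3].
As a 20×13 matrix over Z this has rank 10, with invariant factors (1,1,1,1,1,1,1,1,1,1).

Boundary ∂_3: C_3 → C_2 sends each 3-simplex σ to the alternating sum Σ_i (−1)^i (σ with its i-th vertex removed). For instance
  ∂[v_2,v_3,v_4,v_8] = [v_3,v_4,v_8] − [v_2,v_4,v_8] + [v_2,v_3,v_8] − [v_2,v_3,v_4],
  ∂[v_2,v_4,v_7,v_8] = [v_4,v_7,v_8] − [v_2,v_7,v_8] + [v_2,v_4,v_8] − [v_2,v_4,v_7].
The resulting 13×3 matrix has rank 3, and its Smith normal form has invariant factors (1,1,1).

Computing H_k = (kernel of ∂_k) / (image of ∂_{k+1}):

  H_0: rank C_0 − rank ∂_1 = 10 − 9 = 1, and the invariant factors of ∂_1 are all 1, so H_0 ≅ Z.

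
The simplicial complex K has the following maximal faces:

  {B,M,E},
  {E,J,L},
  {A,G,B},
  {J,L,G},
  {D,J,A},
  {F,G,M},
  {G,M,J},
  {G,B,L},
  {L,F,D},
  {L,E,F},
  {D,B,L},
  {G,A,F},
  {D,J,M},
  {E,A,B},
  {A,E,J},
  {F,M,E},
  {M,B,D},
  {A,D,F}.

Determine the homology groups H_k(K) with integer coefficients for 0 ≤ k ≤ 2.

H_0 ≅ Z,  H_1 ≅ Z^2,  H_2 ≅ Z.

Order the vertices as A < B < D < E < F < G < J < L < M. Listing each simplex with vertices in this order, K has dimension 2 with simplices:

  0-simplices (9): A, B, D, E, F, G, J, L, M
  1-simplices (27): AB, AD, AE, AF, AG, AJ, BD, BE, BG, BL, BM, DF, DJ, DL, DM, EF, EJ, EL, EM, FG, FL, FM, GJ, GL, GM, JL, JM
  2-simplices (18): ABE, ABG, ADF, ADJ, AEJ, AFG, BDL, BDM, BEM, BGL, DFL, DJM, EFL, EFM, EJL, FGM, GJL, GJM

Hence C_0 ≅ Z^9, C_1 ≅ Z^27, C_2 ≅ Z^18.

∂_1: C_1 → C_0 sends each edge [p,q] (with p < q) to q − p.
As a 9×27 matrix over Z this has rank 8, with invariant factors (1,1,1,1,1,1,1,1).

The boundary map ∂_2: C_2 → C_1 maps a triangle to the signed sum of its edges. For instance
  ∂AFG = FG − AG + AF,
  ∂BDL = DL − BL + BD.
This gives a 27×18 integer matrix of rank 17; reducing to Smith normal form yields diagonal entries (1,1,1,1,1,1,1,1,1,1,1,1,1,1,1,1,1).

From H_k ≅ ker(∂_k) / im(∂_{k+1}) we obtain:

  H_0: rank C_0 − rank ∂_1 = 9 − 8 = 1, and the invariant factors of ∂_1 are all 1, so H_0 = Z.
  H_1: rank ker ∂_1 − rank ∂_2 = (27 − 8) − 17 = 2, and the invariant factors of ∂_2 are all 1, so H_1 = Z^2.
  H_2: rank ker ∂_2 − rank ∂_3 = (18 − 17) − 0 = 1, and there is no ∂_3, so H_2 = Z.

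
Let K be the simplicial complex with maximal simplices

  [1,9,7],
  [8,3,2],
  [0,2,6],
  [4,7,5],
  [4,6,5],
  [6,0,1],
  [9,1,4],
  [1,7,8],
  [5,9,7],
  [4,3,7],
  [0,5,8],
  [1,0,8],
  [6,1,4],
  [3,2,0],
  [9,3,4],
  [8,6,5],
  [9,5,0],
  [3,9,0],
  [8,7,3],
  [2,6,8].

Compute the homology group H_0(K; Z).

Fix the vertex order 0 < 1 < 2 < 3 < 4 < 5 < 6 < 7 < 8 < 9 and write every simplex with vertices in increasing order. Then dim K = 2 and the simplices of K are:

  0-simplices (10): [0], [1], [2], [3], [4], [5], [6], [7], [8], [9]
  1-simplices (30): (30 of them)
  2-simplices (20): (20 of them)

Hence C_0 ≅ Z^10, C_1 ≅ Z^30, C_2 ≅ Z^20.

∂_1: C_1 → C_0 sends each edge [p,q] (with p < q) to q − p.
The resulting 10×30 matrix has rank 9, and its Smith normal form has invariant factors (1,1,1,1,1,1,1,1,1).

The boundary map ∂_2: C_2 → C_1 maps a triangle to the signed sum of its edges. For instance
  ∂[0,3,9] = [3,9] − [0,9] + [0,3],
  ∂[1,4,6] = [4,6] − [1,6] + [1,4].
This gives a 30×20 integer matrix of rank 20; reducing to Smith normal form yields diagonal entries (1,1,1,1,1,1,1,1,1,1,1,1,1,1,1,1,1,1,1,2).

From H_k ≅ ker(∂_k) / im(∂_{k+1}) we obtain:

  H_0: rank C_0 − rank ∂_1 = 10 − 9 = 1, and the invariant factors of ∂_1 are all 1, so H_0 = Z.

H_0 ≅ Z.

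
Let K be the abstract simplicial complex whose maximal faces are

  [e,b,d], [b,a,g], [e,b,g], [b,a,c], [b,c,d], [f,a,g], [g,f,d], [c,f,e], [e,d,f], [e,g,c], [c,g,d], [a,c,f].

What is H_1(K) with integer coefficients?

Order the vertices as a < b < c < d < e < f < g. Listing each simplex with vertices in this order, K has dimension 2 with simplices:

  0-simplices (7): a, b, c, d, e, f, g
  1-simplices (18): ab, ac, af, ag, bc, bd, be, bg, cd, ce, cf, cg, de, df, dg, ef, eg, fg
  2-simplices (12): abc, abg, acf, afg, bcd, bde, beg, cdg, cef, ceg, def, dfg

Hence C_0 ≅ Z^7, C_1 ≅ Z^18, C_2 ≅ Z^12.

Boundary ∂_1: C_1 → C_0 sends each edge [p,q] (with p < q) to q − p. For instance
  ∂ac = c − a.
This gives a 7×18 integer matrix of rank 6; reducing to Smith normal form yields diagonal entries (1,1,1,1,1,1).

The boundary map ∂_2: C_2 → C_1 acts by ∂[p,q,r] = [q,r] − [p,r] + [p,q]. For instance
  ∂abg = bg − ag + ab,
  ∂ceg = eg − cg + ce.
The resulting 18×12 matrix has rank 12, and its Smith normal form has invariant factors (1,1,1,1,1,1,1,1,1,1,1,2).

Computing H_k = (kernel of ∂_k) / (image of ∂_{k+1}):

  H_1: rank ker ∂_1 − rank ∂_2 = (18 − 6) − 12 = 0, and ∂_2 has invariant factor 2 > 1, so H_1 ≅ Z/2.

(K is a triangulation of the real projective plane RP^2.)

H_1 ≅ Z/2.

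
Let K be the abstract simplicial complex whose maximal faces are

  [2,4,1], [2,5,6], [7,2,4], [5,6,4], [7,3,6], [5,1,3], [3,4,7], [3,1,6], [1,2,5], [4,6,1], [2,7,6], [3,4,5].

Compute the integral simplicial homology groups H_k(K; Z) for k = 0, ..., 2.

H_0 = Z,  H_1 = Z/2,  H_2 = 0.

K has 7 vertices, 18 edges, 12 triangles.
rank ∂_0 = 0, rank ∂_1 = 6 ⇒ b_0 = 7 − 0 − 6 = 1; all invariant factors of ∂_1 are 1 so no torsion. So H_0 = Z.
rank ∂_1 = 6, rank ∂_2 = 12 ⇒ b_1 = 18 − 6 − 12 = 0; ∂_2 has invariant factor(s) [2] giving torsion. So H_1 = Z/2.
rank ∂_2 = 12, rank ∂_3 = 0 ⇒ b_2 = 12 − 12 − 0 = 0. So H_2 = 0.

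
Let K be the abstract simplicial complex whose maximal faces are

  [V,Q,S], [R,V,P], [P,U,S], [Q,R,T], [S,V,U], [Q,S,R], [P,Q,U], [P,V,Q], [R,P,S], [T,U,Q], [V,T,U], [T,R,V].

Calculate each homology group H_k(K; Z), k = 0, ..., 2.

Fix the vertex order P < Q < R < S < T < U < V and write every simplex with vertices in increasing order. Then dim K = 2 and the simplices of K are:

  0-simplices (7): P, Q, R, S, T, U, V
  1-simplices (18): PQ, PR, PS, PU, PV, QR, QS, QT, QU, QV, RS, RT, RV, SU, SV, TU, TV, UV
  2-simplices (12): PQU, PQV, PRS, PRV, PSU, QRS, QRT, QSV, QTU, RTV, SUV, TUV

Hence C_0 ≅ Z^7, C_1 ≅ Z^18, C_2 ≅ Z^12.

∂_1: C_1 → C_0 sends each edge [p,q] (with p < q) to q − p. For instance
  ∂SV = V − S.
As a 7×18 matrix over Z this has rank 6, with invariant factors (1,1,1,1,1,1).

Boundary ∂_2: C_2 → C_1 acts by ∂[p,q,r] = [q,r] − [p,r] + [p,q]. For instance
  ∂PRV = RV − PV + PR,
  ∂QRT = RT − QT + QR.
The resulting 18×12 matrix has rank 12, and its Smith normal form has invariant factors (1,1,1,1,1,1,1,1,1,1,1,2).

Reading off H_k = ker ∂_k / im ∂_{k+1}:

  H_0: rank C_0 − rank ∂_1 = 7 − 6 = 1, and the invariant factors of ∂_1 are all 1, so H_0 ≅ Z.
  H_1: rank ker ∂_1 − rank ∂_2 = (18 − 6) − 12 = 0, and ∂_2 has invariant factor 2 > 1, so H_1 ≅ Z_2.
  H_2: rank ker ∂_2 − rank ∂_3 = (12 − 12) − 0 = 0, and there is no ∂_3, so H_2 ≅ 0.

H_0 = Z,  H_1 = Z_2,  H_2 = 0.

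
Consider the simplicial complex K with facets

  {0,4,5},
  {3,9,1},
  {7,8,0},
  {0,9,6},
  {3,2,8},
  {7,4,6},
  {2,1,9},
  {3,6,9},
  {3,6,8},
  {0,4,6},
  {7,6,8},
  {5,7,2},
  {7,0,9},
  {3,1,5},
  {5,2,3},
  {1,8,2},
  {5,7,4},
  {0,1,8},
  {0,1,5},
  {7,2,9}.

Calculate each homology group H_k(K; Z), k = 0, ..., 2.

H_0 ≅ Z,  H_1 ≅ Z × Z/2,  H_2 = 0.

We work with the vertex ordering 0 < 1 < 2 < 3 < 4 < 5 < 6 < 7 < 8 < 9. The simplices of K, each written with vertices in increasing order, are:

  0-simplices (10): [0], [1], [2], [3], [4], [5], [6], [7], [8], [9]
  1-simplices (30): (30 of them)
  2-simplices (20): (20 of them)

giving chain groups C_0 ≅ Z^10, C_1 ≅ Z^30, C_2 ≅ Z^20.

∂_1: C_1 → C_0 is given by ∂[p,q] = [q] − [p].
As a 10×30 matrix over Z this has rank 9, with invariant factors (1,1,1,1,1,1,1,1,1).

The boundary map ∂_2: C_2 → C_1 maps a triangle to the signed sum of its edges. For instance
  ∂[0,7,8] = [7,8] − [0,8] + [0,7],
  ∂[3,6,8] = [6,8] − [3,8] + [3,6].
The 30×20 boundary matrix has rank 20 and Smith normal form diag(1,1,1,1,1,1,1,1,1,1,1,1,1,1,1,1,1,1,1,2).

From H_k ≅ ker(∂_k) / im(∂_{k+1}) we obtain:

  H_0: rank C_0 − rank ∂_1 = 10 − 9 = 1, and the invariant factors of ∂_1 are all 1, so H_0 ≅ Z.
  H_1: rank ker ∂_1 − rank ∂_2 = (30 − 9) − 20 = 1, and ∂_2 has invariant factor 2 > 1, so H_1 ≅ Z × Z/2.
  H_2: rank ker ∂_2 − rank ∂_3 = (20 − 20) − 0 = 0, and there is no ∂_3, so H_2 ≅ 0.

As a check, the Euler characteristic is 10 − 30 + 20 = 0, which agrees with 1 − 1 + 0 = 0.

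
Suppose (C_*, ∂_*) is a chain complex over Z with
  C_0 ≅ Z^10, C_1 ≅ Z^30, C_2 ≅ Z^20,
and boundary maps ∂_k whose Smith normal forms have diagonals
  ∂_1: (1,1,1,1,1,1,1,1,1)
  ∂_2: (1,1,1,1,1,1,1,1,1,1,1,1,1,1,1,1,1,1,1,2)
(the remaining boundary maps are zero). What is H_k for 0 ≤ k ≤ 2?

H_0 ≅ Z,  H_1 ≅ Z ⊕ Z/2Z,  H_2 = 0.

H_0: b_0 = 10 − 0 − 9 = 1; torsion from ∂_1 factors > 1: none. So H_0 ≅ Z.
H_1: b_1 = 30 − 9 − 20 = 1; torsion from ∂_2 factors > 1: [2]. So H_1 ≅ Z ⊕ Z/2Z.
H_2: b_2 = 20 − 20 − 0 = 0; torsion from ∂_3 factors > 1: none. So H_2 ≅ 0.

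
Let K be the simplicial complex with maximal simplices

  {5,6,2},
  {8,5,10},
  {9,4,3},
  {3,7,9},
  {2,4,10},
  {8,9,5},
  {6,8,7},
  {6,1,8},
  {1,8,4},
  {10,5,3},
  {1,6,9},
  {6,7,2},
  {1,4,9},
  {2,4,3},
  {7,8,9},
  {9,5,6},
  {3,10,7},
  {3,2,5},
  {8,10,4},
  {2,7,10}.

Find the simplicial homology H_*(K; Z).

We work with the vertex ordering 1 < 2 < 3 < 4 < 5 < 6 < 7 < 8 < 9 < 10. The simplices of K, each written with vertices in increasing order, are:

  0-simplices (10): [1], [2], [3], [4], [5], [6], [7], [8], [9], [10]
  1-simplices (30): (30 of them)
  2-simplices (20): (20 of them)

Hence C_0 ≅ Z^10, C_1 ≅ Z^30, C_2 ≅ Z^20.

The boundary map ∂_1: C_1 → C_0 maps an edge to its endpoints' difference, ∂[p,q] = q − p. For instance
  ∂[6,8] = [8] − [6].
The resulting 10×30 matrix has rank 9, and its Smith normal form has invariant factors (1,1,1,1,1,1,1,1,1).

The boundary map ∂_2: C_2 → C_1 maps a triangle to the signed sum of its edges. For instance
  ∂[5,6,9] = [6,9] − [5,9] + [5,6],
  ∂[2,6,7] = [6,7] − [2,7] + [2,6].
The resulting 30×20 matrix has rank 20, and its Smith normal form has invariant factors (1,1,1,1,1,1,1,1,1,1,1,1,1,1,1,1,1,1,1,2).

Computing H_k = (kernel of ∂_k) / (image of ∂_{k+1}):

  H_0: rank C_0 − rank ∂_1 = 10 − 9 = 1, and the invariant factors of ∂_1 are all 1, so H_0 ≅ Z.
  H_1: rank ker ∂_1 − rank ∂_2 = (30 − 9) − 20 = 1, and ∂_2 has invariant factor 2 > 1, so H_1 ≅ Z ⊕ Z/2Z.
  H_2: rank ker ∂_2 − rank ∂_3 = (20 − 20) − 0 = 0, and there is no ∂_3, so H_2 ≅ 0.

(K is a triangulation of the Klein bottle.)

H_0 ≅ Z,  H_1 ≅ Z ⊕ Z/2Z,  H_2 = 0.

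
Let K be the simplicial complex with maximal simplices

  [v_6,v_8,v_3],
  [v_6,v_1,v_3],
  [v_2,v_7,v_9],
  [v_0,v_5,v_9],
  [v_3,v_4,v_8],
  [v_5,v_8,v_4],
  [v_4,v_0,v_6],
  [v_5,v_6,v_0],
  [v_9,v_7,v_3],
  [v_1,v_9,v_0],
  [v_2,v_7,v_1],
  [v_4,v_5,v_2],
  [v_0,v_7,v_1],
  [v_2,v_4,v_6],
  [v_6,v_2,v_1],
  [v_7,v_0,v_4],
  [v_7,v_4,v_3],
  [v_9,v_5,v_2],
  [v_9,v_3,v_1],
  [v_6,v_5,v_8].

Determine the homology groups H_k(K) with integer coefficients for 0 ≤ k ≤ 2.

H_0 = Z,  H_1 = Z ⊕ Z/2,  H_2 = 0.

We work with the vertex ordering v_0 < v_1 < v_2 < v_3 < v_4 < v_5 < v_6 < v_7 < v_8 < v_9. The simplices of K, each written with vertices in increasing order, are:

  0-simplices (10): [v_0], [v_1], [v_2], [v_3], [v_4], [v_5], [v_6], [v_7], [v_8], [v_9]
  1-simplices (30): (30 of them)
  2-simplices (20): (20 of them)

Hence C_0 ≅ Z^10, C_1 ≅ Z^30, C_2 ≅ Z^20.

The boundary map ∂_1: C_1 → C_0 maps an edge to its endpoints' difference, ∂[p,q] = q − p. For instance
  ∂[v_3,v_7] = [v_7] − [v_3].
The 10×30 boundary matrix has rank 9 and Smith normal form diag(1,1,1,1,1,1,1,1,1).

The boundary map ∂_2: C_2 → C_1 acts by ∂[p,q,r] = [q,r] − [p,r] + [p,q]. For instance
  ∂[v_2,v_7,v_9] = [v_7,v_9] − [v_2,v_9] + [v_2,v_7],
  ∂[v_0,v_4,v_6] = [v_4,v_6] − [v_0,v_6] + [v_0,v_4].
This gives a 30×20 integer matrix of rank 20; reducing to Smith normal form yields diagonal entries (1,1,1,1,1,1,1,1,1,1,1,1,1,1,1,1,1,1,1,2).

Computing H_k = (kernel of ∂_k) / (image of ∂_{k+1}):

  H_0: rank C_0 − rank ∂_1 = 10 − 9 = 1, and the invariant factors of ∂_1 are all 1, so H_0 = Z.
  H_1: rank ker ∂_1 − rank ∂_2 = (30 − 9) − 20 = 1, and ∂_2 has invariant factor 2 > 1, so H_1 = Z ⊕ Z/2.
  H_2: rank ker ∂_2 − rank ∂_3 = (20 − 20) − 0 = 0, and there is no ∂_3, so H_2 = 0.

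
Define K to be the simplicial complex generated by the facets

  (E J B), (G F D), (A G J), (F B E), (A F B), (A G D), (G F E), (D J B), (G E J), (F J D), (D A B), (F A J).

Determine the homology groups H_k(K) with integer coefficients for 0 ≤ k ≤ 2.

H_0 = Z,  H_1 = Z/2,  H_2 = 0.

Order the vertices as A < B < D < E < F < G < J. Listing each simplex with vertices in this order, K has dimension 2 with simplices:

  0-simplices (7): A, B, D, E, F, G, J
  1-simplices (18): AB, AD, AF, AG, AJ, BD, BE, BF, BJ, DF, DG, DJ, EF, EG, EJ, FG, FJ, GJ
  2-simplices (12): ABD, ABF, ADG, AFJ, AGJ, BDJ, BEF, BEJ, DFG, DFJ, EFG, EGJ

giving chain groups C_0 ≅ Z^7, C_1 ≅ Z^18, C_2 ≅ Z^12.

The boundary map ∂_1: C_1 → C_0 maps an edge to its endpoints' difference, ∂[p,q] = q − p. For instance
  ∂DG = G − D.
As a 7×18 matrix over Z this has rank 6, with invariant factors (1,1,1,1,1,1).

The boundary map ∂_2: C_2 → C_1 acts by ∂[p,q,r] = [q,r] − [p,r] + [p,q]. For instance
  ∂ABF = BF − AF + AB,
  ∂ABD = BD − AD + AB.
The 18×12 boundary matrix has rank 12 and Smith normal form diag(1,1,1,1,1,1,1,1,1,1,1,2).

From H_k ≅ ker(∂_k) / im(∂_{k+1}) we obtain:

  H_0: rank C_0 − rank ∂_1 = 7 − 6 = 1, and the invariant factors of ∂_1 are all 1, so H_0 ≅ Z.
  H_1: rank ker ∂_1 − rank ∂_2 = (18 − 6) − 12 = 0, and ∂_2 has invariant factor 2 > 1, so H_1 ≅ Z/2.
  H_2: rank ker ∂_2 − rank ∂_3 = (12 − 12) − 0 = 0, and there is no ∂_3, so H_2 ≅ 0.

(K is a triangulation of the real projective plane RP^2.)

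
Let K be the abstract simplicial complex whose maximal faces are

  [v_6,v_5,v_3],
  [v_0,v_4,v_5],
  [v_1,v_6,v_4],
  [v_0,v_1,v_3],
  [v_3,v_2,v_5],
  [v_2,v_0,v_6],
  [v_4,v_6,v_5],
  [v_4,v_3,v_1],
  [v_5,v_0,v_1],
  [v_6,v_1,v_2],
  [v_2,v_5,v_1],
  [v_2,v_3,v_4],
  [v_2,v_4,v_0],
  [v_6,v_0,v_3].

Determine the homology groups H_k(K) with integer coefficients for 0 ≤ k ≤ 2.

H_0 = Z,  H_1 = Z^2,  H_2 = Z.

Take the total order v_0 < v_1 < v_2 < v_3 < v_4 < v_5 < v_6 on the vertex set. Then K (dimension 2) consists of the simplices:

  0-simplices (7): [v_0], [v_1], [v_2], [v_3], [v_4], [v_5], [v_6]
  1-simplices (21): (21 of them)
  2-simplices (14): (14 of them)

so the chain groups are C_0 ≅ Z^7, C_1 ≅ Z^21, C_2 ≅ Z^14.

The boundary map ∂_1: C_1 → C_0 sends each edge [p,q] (with p < q) to q − p. For instance
  ∂[v_2,v_4] = [v_4] − [v_2].
As a 7×21 matrix over Z this has rank 6, with invariant factors (1,1,1,1,1,1).

Boundary ∂_2: C_2 → C_1 acts by ∂[p,q,r] = [q,r] − [p,r] + [p,q]. For instance
  ∂[v_0,v_2,v_4] = [v_2,v_4] − [v_0,v_4] + [v_0,v_2],
  ∂[v_2,v_3,v_4] = [v_3,v_4] − [v_2,v_4] + [v_2,v_3].
As a 21×14 matrix over Z this has rank 13, with invariant factors (1,1,1,1,1,1,1,1,1,1,1,1,1).

Now H_k = ker ∂_k / im ∂_{k+1}, so:

  H_0: rank C_0 − rank ∂_1 = 7 − 6 = 1, and the invariant factors of ∂_1 are all 1, so H_0 = Z.
  H_1: rank ker ∂_1 − rank ∂_2 = (21 − 6) − 13 = 2, and the invariant factors of ∂_2 are all 1, so H_1 = Z^2.
  H_2: rank ker ∂_2 − rank ∂_3 = (14 − 13) − 0 = 1, and there is no ∂_3, so H_2 = Z.

(K is a triangulation of the torus T^2.)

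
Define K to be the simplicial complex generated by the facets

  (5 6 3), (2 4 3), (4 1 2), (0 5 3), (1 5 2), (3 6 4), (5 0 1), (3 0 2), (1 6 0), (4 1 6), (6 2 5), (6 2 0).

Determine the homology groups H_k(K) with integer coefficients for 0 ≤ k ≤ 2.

H_0 ≅ Z,  H_1 ≅ Z/2Z,  H_2 = 0.

Fix the vertex order 0 < 1 < 2 < 3 < 4 < 5 < 6 and write every simplex with vertices in increasing order. Then dim K = 2 and the simplices of K are:

  0-simplices (7): [0], [1], [2], [3], [4], [5], [6]
  1-simplices (18): [0,1], [0,2], [0,3], [0,5], [0,6], [1,2], [1,4], [1,5], [1,6], [2,3], [2,4], [2,5], [2,6], [3,4], [3,5], [3,6], [4,6], [5,6]
  2-simplices (12): [0,1,5], [0,1,6], [0,2,3], [0,2,6], [0,3,5], [1,2,4], [1,2,5], [1,4,6], [2,3,4], [2,5,6], [3,4,6], [3,5,6]

Hence C_0 ≅ Z^7, C_1 ≅ Z^18, C_2 ≅ Z^12.

Boundary ∂_1: C_1 → C_0 sends each edge [p,q] (with p < q) to q − p. For instance
  ∂[3,6] = [6] − [3].
The resulting 7×18 matrix has rank 6, and its Smith normal form has invariant factors (1,1,1,1,1,1).

∂_2: C_2 → C_1 acts by ∂[p,q,r] = [q,r] − [p,r] + [p,q]. For instance
  ∂[2,5,6] = [5,6] − [2,6] + [2,5],
  ∂[3,5,6] = [5,6] − [3,6] + [3,5].
The 18×12 boundary matrix has rank 12 and Smith normal form diag(1,1,1,1,1,1,1,1,1,1,1,2).

Reading off H_k = ker ∂_k / im ∂_{k+1}:

  H_0: rank C_0 − rank ∂_1 = 7 − 6 = 1, and the invariant factors of ∂_1 are all 1, so H_0 = Z.
  H_1: rank ker ∂_1 − rank ∂_2 = (18 − 6) − 12 = 0, and ∂_2 has invariant factor 2 > 1, so H_1 = Z/2Z.
  H_2: rank ker ∂_2 − rank ∂_3 = (12 − 12) − 0 = 0, and there is no ∂_3, so H_2 = 0.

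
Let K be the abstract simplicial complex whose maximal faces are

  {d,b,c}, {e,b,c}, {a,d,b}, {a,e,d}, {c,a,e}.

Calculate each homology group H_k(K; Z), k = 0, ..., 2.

We work with the vertex ordering a < b < c < d < e. The simplices of K, each written with vertices in increasing order, are:

  0-simplices (5): a, b, c, d, e
  1-simplices (10): ab, ac, ad, ae, bc, bd, be, cd, ce, de
  2-simplices (5): abd, ace, ade, bcd, bce

so the chain groups are C_0 ≅ Z^5, C_1 ≅ Z^10, C_2 ≅ Z^5.

Boundary ∂_1: C_1 → C_0 is given by ∂[p,q] = [q] − [p]. For instance
  ∂ae = e − a.
As a 5×10 matrix over Z this has rank 4, with invariant factors (1,1,1,1).

Boundary ∂_2: C_2 → C_1 sends each 2-simplex [p,q,r] to [q,r] − [p,r] + [p,q]. For instance
  ∂ade = de − ae + ad,
  ∂bcd = cd − bd + bc.
This gives a 10×5 integer matrix of rank 5; reducing to Smith normal form yields diagonal entries (1,1,1,1,1).

Now H_k = ker ∂_k / im ∂_{k+1}, so:

  H_0: rank C_0 − rank ∂_1 = 5 − 4 = 1, and the invariant factors of ∂_1 are all 1, so H_0 ≅ Z.
  H_1: rank ker ∂_1 − rank ∂_2 = (10 − 4) − 5 = 1, and the invariant factors of ∂_2 are all 1, so H_1 ≅ Z.
  H_2: rank ker ∂_2 − rank ∂_3 = (5 − 5) − 0 = 0, and there is no ∂_3, so H_2 ≅ 0.

(K is a triangulation of the Möbius band.)

H_0 = Z,  H_1 = Z,  H_2 = 0.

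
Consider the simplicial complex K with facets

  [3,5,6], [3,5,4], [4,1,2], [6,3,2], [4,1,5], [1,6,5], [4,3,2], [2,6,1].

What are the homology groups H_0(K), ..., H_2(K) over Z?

H_0 = Z,  H_1 = 0,  H_2 = Z.

Fix the vertex order 1 < 2 < 3 < 4 < 5 < 6 and write every simplex with vertices in increasing order. Then dim K = 2 and the simplices of K are:

  0-simplices (6): [1], [2], [3], [4], [5], [6]
  1-simplices (12): [1,2], [1,4], [1,5], [1,6], [2,3], [2,4], [2,6], [3,4], [3,5], [3,6], [4,5], [5,6]
  2-simplices (8): [1,2,4], [1,2,6], [1,4,5], [1,5,6], [2,3,4], [2,3,6], [3,4,5], [3,5,6]

giving chain groups C_0 ≅ Z^6, C_1 ≅ Z^12, C_2 ≅ Z^8.

The boundary map ∂_1: C_1 → C_0 is given by ∂[p,q] = [q] − [p]. For instance
  ∂[3,6] = [6] − [3].
As a 6×12 matrix over Z this has rank 5, with invariant factors (1,1,1,1,1).

∂_2: C_2 → C_1 maps a triangle to the signed sum of its edges. For instance
  ∂[3,5,6] = [5,6] − [3,6] + [3,5],
  ∂[2,3,4] = [3,4] − [2,4] + [2,3].
As a 12×8 matrix over Z this has rank 7, with invariant factors (1,1,1,1,1,1,1).

Now H_k = ker ∂_k / im ∂_{k+1}, so:

  H_0: rank C_0 − rank ∂_1 = 6 − 5 = 1, and the invariant factors of ∂_1 are all 1, so H_0 = Z.
  H_1: rank ker ∂_1 − rank ∂_2 = (12 − 5) − 7 = 0, and the invariant factors of ∂_2 are all 1, so H_1 = 0.
  H_2: rank ker ∂_2 − rank ∂_3 = (8 − 7) − 0 = 1, and there is no ∂_3, so H_2 = Z.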